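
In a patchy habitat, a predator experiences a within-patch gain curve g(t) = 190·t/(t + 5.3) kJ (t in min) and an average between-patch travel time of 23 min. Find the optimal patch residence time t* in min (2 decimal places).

11.04 min

Maximise g(t)/(T+t): set derivative to zero → g'(t)(T+t) = g(t).
g'(t) = 190·5.3/(t + 5.3)². Setting 190·5.3/(t+5.3)² = 190t/[(t+5.3)(23+t)] gives 5.3(23+t) = t(t+5.3), so t² = 5.3×23 = 121.9.
t* = √121.9 = 11.04 min.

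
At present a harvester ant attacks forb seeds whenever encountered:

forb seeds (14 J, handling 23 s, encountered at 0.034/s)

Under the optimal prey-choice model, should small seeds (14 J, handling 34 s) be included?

Current rate: (0.034×14)/(1 + 0.034×23) = 0.2671 J/s.
small seeds: E/h = 14/34 = 0.4118 J/s.
0.4118 > 0.2671, so adding small seeds raises the average — include it.

Yes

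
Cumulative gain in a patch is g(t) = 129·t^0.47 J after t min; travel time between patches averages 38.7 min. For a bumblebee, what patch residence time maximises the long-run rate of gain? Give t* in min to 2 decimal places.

34.32 min

By the marginal value theorem, leave when the instantaneous gain rate g'(t) equals the habitat-wide average g(t)/(T + t).
g'(t) = 0.47·129·t^-0.53. Setting 0.47·129·t^-0.53 = 129·t^0.47/(38.7+t) gives 0.47(38.7+t) = t, so 0.53·t = 0.47×38.7.
t* = 0.47×38.7/0.53 = 34.32 min.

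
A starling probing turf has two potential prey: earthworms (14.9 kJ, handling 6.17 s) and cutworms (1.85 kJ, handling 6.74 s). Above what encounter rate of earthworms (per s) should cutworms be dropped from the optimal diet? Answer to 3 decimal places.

At the threshold, the rate on earthworms alone equals the profitability of cutworms: λ·14.9/(1 + λ·6.17) = 1.85/6.74 = 0.2745.
Rearranging, λ(14.9 − 0.2745×6.17) = 0.2745, so λ = 0.2745/13.21 = 0.02078 per s.

0.021 per s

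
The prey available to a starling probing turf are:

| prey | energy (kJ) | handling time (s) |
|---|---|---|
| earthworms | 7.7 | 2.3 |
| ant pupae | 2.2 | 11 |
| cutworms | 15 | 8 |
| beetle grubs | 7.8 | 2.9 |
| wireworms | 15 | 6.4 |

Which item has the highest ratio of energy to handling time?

earthworms

In descending order of E/h:
earthworms: 7.7/2.3 = 3.35 kJ/s
beetle grubs: 7.8/2.9 = 2.69 kJ/s
wireworms: 15/6.4 = 2.34 kJ/s
cutworms: 15/8 = 1.88 kJ/s
ant pupae: 2.2/11 = 0.2 kJ/s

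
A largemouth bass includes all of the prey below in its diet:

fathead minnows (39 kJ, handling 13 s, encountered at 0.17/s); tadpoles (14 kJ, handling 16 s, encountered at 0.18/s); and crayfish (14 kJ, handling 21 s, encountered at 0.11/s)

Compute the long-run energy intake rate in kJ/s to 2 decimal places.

Energy encountered per unit search time: 0.17×39 + 0.18×14 + 0.11×14 = 10.69 kJ/s.
Handling time per unit search time: 0.17×13 + 0.18×16 + 0.11×21 = 7.4.
Rate = 10.69/(1 + 7.4) = 1.273 kJ/s.

1.27 kJ/s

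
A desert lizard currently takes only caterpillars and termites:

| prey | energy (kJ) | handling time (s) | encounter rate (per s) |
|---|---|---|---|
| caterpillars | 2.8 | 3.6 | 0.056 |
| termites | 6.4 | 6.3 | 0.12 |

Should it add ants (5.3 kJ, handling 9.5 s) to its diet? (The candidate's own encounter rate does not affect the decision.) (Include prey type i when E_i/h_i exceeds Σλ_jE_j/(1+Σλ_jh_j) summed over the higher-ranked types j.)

Current rate: (0.056×2.8 + 0.12×6.4)/(1 + 0.056×3.6 + 0.12×6.3) = 0.4724 kJ/s.
ants: E/h = 5.3/9.5 = 0.5579 kJ/s.
0.5579 > 0.4724, so adding ants raises the average — include it.

Yes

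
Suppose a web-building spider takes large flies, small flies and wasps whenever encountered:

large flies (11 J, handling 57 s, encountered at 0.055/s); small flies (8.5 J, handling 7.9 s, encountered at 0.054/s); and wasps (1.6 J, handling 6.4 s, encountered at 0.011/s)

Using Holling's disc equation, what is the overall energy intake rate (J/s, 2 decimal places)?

R = Σλ_iE_i / (1 + Σλ_ih_i)
Numerator: 0.055×11 + 0.054×8.5 + 0.011×1.6 = 1.082
Denominator: 1 + 0.055×57 + 0.054×7.9 + 0.011×6.4 = 4.632
R = 1.082/4.632 = 0.2335 J/s

0.23 J/s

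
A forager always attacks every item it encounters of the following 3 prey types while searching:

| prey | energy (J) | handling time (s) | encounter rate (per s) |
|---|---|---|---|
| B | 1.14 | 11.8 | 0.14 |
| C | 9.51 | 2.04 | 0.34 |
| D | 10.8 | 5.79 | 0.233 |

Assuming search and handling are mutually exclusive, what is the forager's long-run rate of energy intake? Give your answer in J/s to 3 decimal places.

R = Σλ_iE_i / (1 + Σλ_ih_i)
Numerator: 0.14×1.14 + 0.34×9.51 + 0.233×10.8 = 5.909
Denominator: 1 + 0.14×11.8 + 0.34×2.04 + 0.233×5.79 = 4.695
R = 5.909/4.695 = 1.259 J/s

1.259 J/s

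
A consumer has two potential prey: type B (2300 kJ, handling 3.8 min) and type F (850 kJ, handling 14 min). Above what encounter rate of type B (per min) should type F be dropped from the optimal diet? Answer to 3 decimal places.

At the threshold, the rate on type B alone equals the profitability of type F: λ·2300/(1 + λ·3.8) = 850/14 = 60.71.
Rearranging, λ(2300 − 60.71×3.8) = 60.71, so λ = 60.71/2069 = 0.02934 per min.

0.029 per min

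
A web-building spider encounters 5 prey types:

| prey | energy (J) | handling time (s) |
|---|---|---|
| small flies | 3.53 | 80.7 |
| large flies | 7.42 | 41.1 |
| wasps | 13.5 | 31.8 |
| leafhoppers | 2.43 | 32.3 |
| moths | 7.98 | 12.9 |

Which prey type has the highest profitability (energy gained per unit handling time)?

moths

In descending order of E/h:
moths: 7.98/12.9 = 0.619 J/s
wasps: 13.5/31.8 = 0.425 J/s
large flies: 7.42/41.1 = 0.181 J/s
leafhoppers: 2.43/32.3 = 0.0752 J/s
small flies: 3.53/80.7 = 0.0437 J/s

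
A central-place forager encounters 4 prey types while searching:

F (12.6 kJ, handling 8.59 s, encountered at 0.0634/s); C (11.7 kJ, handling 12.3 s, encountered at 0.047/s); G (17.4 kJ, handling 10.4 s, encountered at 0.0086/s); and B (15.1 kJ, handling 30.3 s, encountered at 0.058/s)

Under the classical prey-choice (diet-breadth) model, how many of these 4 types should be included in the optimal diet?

3

E/h in descending order: G 1.67, F 1.47, C 0.951, B 0.498 kJ/s. The optimal diet is the largest prefix of this list for which every included type satisfies E_i/h_i > R on the types above it.
Rate on top 1: 0.1374. F: 1.47 > 0.1374 → include.
Rate on top 2: 0.5804. C: 0.951 > 0.5804 → include.
Rate on top 3: 0.6773. B: 0.498 < 0.6773 → exclude; stop.
Optimal diet: G, F, C — 3 of 4 types.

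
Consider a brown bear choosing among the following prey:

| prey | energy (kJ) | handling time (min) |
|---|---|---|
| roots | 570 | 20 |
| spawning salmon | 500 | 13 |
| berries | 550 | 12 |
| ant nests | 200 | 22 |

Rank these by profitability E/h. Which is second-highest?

Profitability E/h (kJ/min): roots = 570/20 = 28.5, spawning salmon = 500/13 = 38.5, berries = 550/12 = 45.8, ant nests = 200/22 = 9.09.
Ranked: berries > spawning salmon > roots > ant nests.

spawning salmon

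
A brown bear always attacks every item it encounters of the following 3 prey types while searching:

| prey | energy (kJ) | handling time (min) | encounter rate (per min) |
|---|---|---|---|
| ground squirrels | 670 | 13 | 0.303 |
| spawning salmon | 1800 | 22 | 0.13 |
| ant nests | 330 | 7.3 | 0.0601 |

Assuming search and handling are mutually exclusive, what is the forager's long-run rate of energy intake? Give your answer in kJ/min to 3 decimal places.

55.457 kJ/min

Energy encountered per unit search time: 0.303×670 + 0.13×1800 + 0.0601×330 = 456.8 kJ/min.
Handling time per unit search time: 0.303×13 + 0.13×22 + 0.0601×7.3 = 7.238.
Rate = 456.8/(1 + 7.238) = 55.46 kJ/min.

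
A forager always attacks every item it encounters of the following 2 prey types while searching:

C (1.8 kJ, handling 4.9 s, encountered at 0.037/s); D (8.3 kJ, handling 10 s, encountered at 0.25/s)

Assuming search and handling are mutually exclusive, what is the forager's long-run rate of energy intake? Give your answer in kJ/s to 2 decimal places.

Energy encountered per unit search time: 0.037×1.8 + 0.25×8.3 = 2.142 kJ/s.
Handling time per unit search time: 0.037×4.9 + 0.25×10 = 2.681.
Rate = 2.142/(1 + 2.681) = 0.5818 kJ/s.

0.58 kJ/s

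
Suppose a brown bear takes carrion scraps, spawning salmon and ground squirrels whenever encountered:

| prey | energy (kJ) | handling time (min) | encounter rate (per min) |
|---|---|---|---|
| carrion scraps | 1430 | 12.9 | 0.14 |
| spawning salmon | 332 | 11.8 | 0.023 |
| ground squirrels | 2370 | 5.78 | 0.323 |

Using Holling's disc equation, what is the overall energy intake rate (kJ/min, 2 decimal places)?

196.86 kJ/min

R = Σλ_iE_i / (1 + Σλ_ih_i)
Numerator: 0.14×1430 + 0.023×332 + 0.323×2370 = 973.3
Denominator: 1 + 0.14×12.9 + 0.023×11.8 + 0.323×5.78 = 4.944
R = 973.3/4.944 = 196.9 kJ/min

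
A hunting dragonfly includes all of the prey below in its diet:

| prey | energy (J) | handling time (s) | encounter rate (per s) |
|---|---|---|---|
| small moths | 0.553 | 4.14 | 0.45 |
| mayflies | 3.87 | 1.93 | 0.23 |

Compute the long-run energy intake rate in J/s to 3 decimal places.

R = (0.45×0.553 + 0.23×3.87) / (1 + 0.45×4.14 + 0.23×1.93) = 1.139/3.307 = 0.3444 J/s.

0.344 J/s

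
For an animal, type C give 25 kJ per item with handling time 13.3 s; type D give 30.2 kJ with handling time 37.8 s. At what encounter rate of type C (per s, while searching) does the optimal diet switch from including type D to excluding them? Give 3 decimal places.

At the threshold, the rate on type C alone equals the profitability of type D: λ·25/(1 + λ·13.3) = 30.2/37.8 = 0.7989.
Rearranging, λ(25 − 0.7989×13.3) = 0.7989, so λ = 0.7989/14.37 = 0.05558 per s.

0.056 per s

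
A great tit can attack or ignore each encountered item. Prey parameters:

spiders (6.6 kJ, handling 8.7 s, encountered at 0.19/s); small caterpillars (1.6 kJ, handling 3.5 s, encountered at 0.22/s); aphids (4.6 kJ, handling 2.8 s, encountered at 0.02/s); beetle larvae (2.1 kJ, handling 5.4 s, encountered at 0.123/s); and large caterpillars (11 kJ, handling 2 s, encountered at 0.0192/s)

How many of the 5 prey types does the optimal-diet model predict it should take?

Rank by E/h (kJ/s): large caterpillars 5.5, aphids 1.64, spiders 0.759, small caterpillars 0.457, beetle larvae 0.389. Include each in turn until the next type's E/h falls below the running intake rate.
Rate on top 1: 0.2034. aphids: 1.64 > 0.2034 → include.
Rate on top 2: 0.277. spiders: 0.759 > 0.277 → include.
Rate on top 3: 0.5668. small caterpillars: 0.457 < 0.5668 → exclude; stop.
Optimal diet: large caterpillars, aphids, spiders — 3 of 5 types.

3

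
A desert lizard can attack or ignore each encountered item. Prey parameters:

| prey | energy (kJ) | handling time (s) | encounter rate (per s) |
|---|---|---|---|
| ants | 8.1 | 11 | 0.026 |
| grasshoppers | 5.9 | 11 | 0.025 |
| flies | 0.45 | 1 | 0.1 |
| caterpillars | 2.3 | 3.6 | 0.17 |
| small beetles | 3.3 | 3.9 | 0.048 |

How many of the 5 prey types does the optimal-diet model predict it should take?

Rank by E/h (kJ/s): small beetles 0.846, ants 0.736, caterpillars 0.639, grasshoppers 0.536, flies 0.45. Include each in turn until the next type's E/h falls below the running intake rate.
Rate on top 1: 0.1334. ants: 0.736 > 0.1334 → include.
Rate on top 2: 0.2505. caterpillars: 0.639 > 0.2505 → include.
Rate on top 3: 0.3645. grasshoppers: 0.536 > 0.3645 → include.
Rate on top 4: 0.3845. flies: 0.45 > 0.3845 → include.
Optimal diet: small beetles, ants, caterpillars, grasshoppers, flies — 5 of 5 types.

5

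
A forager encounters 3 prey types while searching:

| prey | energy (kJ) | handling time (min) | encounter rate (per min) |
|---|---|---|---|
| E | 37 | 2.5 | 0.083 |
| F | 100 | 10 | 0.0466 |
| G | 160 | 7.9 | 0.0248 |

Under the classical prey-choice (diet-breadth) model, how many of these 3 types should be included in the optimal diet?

Profitabilities (E/h, kJ/min): G 20.3, E 14.8, F 10. Add prey in this order while the next type's profitability exceeds the intake rate on those already taken.
Rate on top 1: 3.318. E: 14.8 > 3.318 → include.
Rate on top 2: 5.016. F: 10 > 5.016 → include.
Optimal diet: G, E, F — 3 of 3 types.

3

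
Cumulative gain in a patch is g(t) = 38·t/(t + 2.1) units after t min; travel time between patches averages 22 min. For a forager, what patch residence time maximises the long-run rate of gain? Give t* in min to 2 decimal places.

6.80 min

Optimal t* satisfies g'(t*) = g(t*)/(T + t*).
g'(t) = 38·2.1/(t + 2.1)². Setting 38·2.1/(t+2.1)² = 38t/[(t+2.1)(22+t)] gives 2.1(22+t) = t(t+2.1), so t² = 2.1×22 = 46.2.
t* = √46.2 = 6.797 min.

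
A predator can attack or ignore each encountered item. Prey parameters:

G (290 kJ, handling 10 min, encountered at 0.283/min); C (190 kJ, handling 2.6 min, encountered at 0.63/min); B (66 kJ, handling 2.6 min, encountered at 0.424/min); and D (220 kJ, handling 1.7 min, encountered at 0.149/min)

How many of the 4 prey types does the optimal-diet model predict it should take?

2

Profitabilities (E/h, kJ/min): D 129, C 73.1, G 29, B 25.4. Add prey in this order while the next type's profitability exceeds the intake rate on those already taken.
Rate on top 1: 26.15. C: 73.1 > 26.15 → include.
Rate on top 2: 52.74. G: 29 < 52.74 → exclude; stop.
Optimal diet: D, C — 2 of 4 types.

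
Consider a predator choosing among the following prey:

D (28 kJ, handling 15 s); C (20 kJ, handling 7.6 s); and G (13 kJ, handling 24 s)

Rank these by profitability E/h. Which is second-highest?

In descending order of E/h:
C: 20/7.6 = 2.63 kJ/s
D: 28/15 = 1.87 kJ/s
G: 13/24 = 0.542 kJ/s

D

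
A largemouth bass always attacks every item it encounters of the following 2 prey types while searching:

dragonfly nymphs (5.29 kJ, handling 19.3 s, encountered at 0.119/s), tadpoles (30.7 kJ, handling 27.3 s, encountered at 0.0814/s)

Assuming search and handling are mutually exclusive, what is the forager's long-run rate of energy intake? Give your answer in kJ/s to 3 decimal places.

0.567 kJ/s

Energy encountered per unit search time: 0.119×5.29 + 0.0814×30.7 = 3.128 kJ/s.
Handling time per unit search time: 0.119×19.3 + 0.0814×27.3 = 4.519.
Rate = 3.128/(1 + 4.519) = 0.5669 kJ/s.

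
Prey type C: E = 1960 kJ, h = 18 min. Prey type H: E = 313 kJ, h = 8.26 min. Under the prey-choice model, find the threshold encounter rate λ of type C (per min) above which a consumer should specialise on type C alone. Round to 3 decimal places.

Drop type H once their profitability E₂/h₂ falls below the rate achievable on type C alone: E₂/h₂ = λE₁/(1 + λh₁).
Solve for λ: λE₁h₂ = E₂(1 + λh₁) → λ(E₁h₂ − E₂h₁) = E₂ → λ = E₂/(E₁h₂ − E₂h₁).
λ = 313/(1960×8.26 − 313×18) = 313/1.056e+04 = 0.02965 per min.

0.030 per min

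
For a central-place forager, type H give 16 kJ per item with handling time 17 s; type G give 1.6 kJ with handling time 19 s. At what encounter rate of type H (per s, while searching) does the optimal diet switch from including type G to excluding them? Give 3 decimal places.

0.006 per s

The zero-one rule: include type G iff E₂/h₂ > λE₁/(1+λh₁). Equality gives the switch point.
λE₁h₂ = E₂ + λE₂h₁ ⇒ λ = E₂/(E₁h₂ − E₂h₁) = 1.6/(304 − 27.2) = 0.00578 per s.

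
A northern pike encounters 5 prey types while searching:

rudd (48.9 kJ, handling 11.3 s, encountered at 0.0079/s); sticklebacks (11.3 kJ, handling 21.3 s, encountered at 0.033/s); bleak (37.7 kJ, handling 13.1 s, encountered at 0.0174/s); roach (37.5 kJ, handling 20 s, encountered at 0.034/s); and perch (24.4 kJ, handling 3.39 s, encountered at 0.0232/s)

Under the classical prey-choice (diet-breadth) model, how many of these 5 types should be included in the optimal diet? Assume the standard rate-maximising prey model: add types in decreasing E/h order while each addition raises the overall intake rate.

4

E/h in descending order: perch 7.2, rudd 4.33, bleak 2.88, roach 1.88, sticklebacks 0.531 kJ/s. The optimal diet is the largest prefix of this list for which every included type satisfies E_i/h_i > R on the types above it.
Rate on top 1: 0.5248. rudd: 4.33 > 0.5248 → include.
Rate on top 2: 0.8155. bleak: 2.88 > 0.8155 → include.
Rate on top 3: 1.152. roach: 1.88 > 1.152 → include.
Rate on top 4: 1.389. sticklebacks: 0.531 < 1.389 → exclude; stop.
Optimal diet: perch, rudd, bleak, roach — 4 of 5 types.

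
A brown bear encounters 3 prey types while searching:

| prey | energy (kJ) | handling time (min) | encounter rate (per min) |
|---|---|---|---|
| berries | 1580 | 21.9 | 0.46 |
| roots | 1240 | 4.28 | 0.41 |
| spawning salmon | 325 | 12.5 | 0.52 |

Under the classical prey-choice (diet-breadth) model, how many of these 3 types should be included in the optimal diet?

Profitabilities (E/h, kJ/min): roots 290, berries 72.1, spawning salmon 26. Add prey in this order while the next type's profitability exceeds the intake rate on those already taken.
Rate on top 1: 184.6. berries: 72.1 < 184.6 → exclude; stop.
Optimal diet: roots — 1 of 3 types.

1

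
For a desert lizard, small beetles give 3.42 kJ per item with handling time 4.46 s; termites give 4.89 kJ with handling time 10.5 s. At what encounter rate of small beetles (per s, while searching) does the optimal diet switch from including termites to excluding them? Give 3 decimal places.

The zero-one rule: include termites iff E₂/h₂ > λE₁/(1+λh₁). Equality gives the switch point.
λE₁h₂ = E₂ + λE₂h₁ ⇒ λ = E₂/(E₁h₂ − E₂h₁) = 4.89/(35.91 − 21.81) = 0.3468 per s.

0.347 per s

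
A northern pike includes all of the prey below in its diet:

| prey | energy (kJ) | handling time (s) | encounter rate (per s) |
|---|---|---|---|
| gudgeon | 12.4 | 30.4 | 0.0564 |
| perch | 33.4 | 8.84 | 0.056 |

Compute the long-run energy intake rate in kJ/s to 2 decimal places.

Energy encountered per unit search time: 0.0564×12.4 + 0.056×33.4 = 2.57 kJ/s.
Handling time per unit search time: 0.0564×30.4 + 0.056×8.84 = 2.21.
Rate = 2.57/(1 + 2.21) = 0.8006 kJ/s.

0.80 kJ/s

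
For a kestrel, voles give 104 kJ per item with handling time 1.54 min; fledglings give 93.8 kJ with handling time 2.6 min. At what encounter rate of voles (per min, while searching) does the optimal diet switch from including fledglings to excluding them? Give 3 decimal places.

0.745 per min

Drop fledglings once their profitability E₂/h₂ falls below the rate achievable on voles alone: E₂/h₂ = λE₁/(1 + λh₁).
Solve for λ: λE₁h₂ = E₂(1 + λh₁) → λ(E₁h₂ − E₂h₁) = E₂ → λ = E₂/(E₁h₂ − E₂h₁).
λ = 93.8/(104×2.6 − 93.8×1.54) = 93.8/125.9 = 0.7448 per min.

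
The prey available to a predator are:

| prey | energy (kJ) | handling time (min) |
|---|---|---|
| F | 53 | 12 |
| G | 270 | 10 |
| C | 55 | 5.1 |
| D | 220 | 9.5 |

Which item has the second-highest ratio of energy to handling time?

D

Profitability E/h (kJ/min): F = 53/12 = 4.42, G = 270/10 = 27, C = 55/5.1 = 10.8, D = 220/9.5 = 23.2.
Ranked: G > D > C > F.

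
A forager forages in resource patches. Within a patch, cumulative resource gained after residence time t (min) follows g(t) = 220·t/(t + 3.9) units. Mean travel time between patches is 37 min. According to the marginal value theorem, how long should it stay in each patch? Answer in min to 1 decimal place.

Maximise g(t)/(T+t): set derivative to zero → g'(t)(T+t) = g(t).
g'(t) = 220·3.9/(t + 3.9)². Setting 220·3.9/(t+3.9)² = 220t/[(t+3.9)(37+t)] gives 3.9(37+t) = t(t+3.9), so t² = 3.9×37 = 144.3.
t* = √144.3 = 12.01 min.

12.0 min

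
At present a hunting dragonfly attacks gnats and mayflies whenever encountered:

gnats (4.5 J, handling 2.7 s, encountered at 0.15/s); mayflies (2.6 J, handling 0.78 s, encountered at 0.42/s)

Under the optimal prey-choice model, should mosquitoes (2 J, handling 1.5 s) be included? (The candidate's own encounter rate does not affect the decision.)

Yes

Current rate: (0.15×4.5 + 0.42×2.6)/(1 + 0.15×2.7 + 0.42×0.78) = 1.02 J/s.
mosquitoes: E/h = 2/1.5 = 1.333 J/s.
Since 1.333 > R, including mosquitoes increases the long-run rate.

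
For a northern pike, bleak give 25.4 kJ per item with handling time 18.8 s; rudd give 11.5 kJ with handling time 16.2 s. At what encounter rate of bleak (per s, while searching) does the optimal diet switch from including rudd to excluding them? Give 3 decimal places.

0.059 per s

At the threshold, the rate on bleak alone equals the profitability of rudd: λ·25.4/(1 + λ·18.8) = 11.5/16.2 = 0.7099.
Rearranging, λ(25.4 − 0.7099×18.8) = 0.7099, so λ = 0.7099/12.05 = 0.05889 per s.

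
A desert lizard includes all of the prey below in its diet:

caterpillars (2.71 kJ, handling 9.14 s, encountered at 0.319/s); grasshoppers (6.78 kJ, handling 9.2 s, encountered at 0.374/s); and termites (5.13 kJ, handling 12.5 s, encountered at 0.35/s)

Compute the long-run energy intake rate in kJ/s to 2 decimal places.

0.44 kJ/s

R = Σλ_iE_i / (1 + Σλ_ih_i)
Numerator: 0.319×2.71 + 0.374×6.78 + 0.35×5.13 = 5.196
Denominator: 1 + 0.319×9.14 + 0.374×9.2 + 0.35×12.5 = 11.73
R = 5.196/11.73 = 0.4429 kJ/s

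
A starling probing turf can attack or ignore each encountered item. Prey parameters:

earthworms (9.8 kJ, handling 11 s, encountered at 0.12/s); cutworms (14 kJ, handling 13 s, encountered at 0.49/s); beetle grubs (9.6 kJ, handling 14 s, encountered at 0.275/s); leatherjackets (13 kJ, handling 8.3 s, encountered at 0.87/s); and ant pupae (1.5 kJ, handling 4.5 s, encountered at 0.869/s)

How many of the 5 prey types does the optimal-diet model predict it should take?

Rank by E/h (kJ/s): leatherjackets 1.57, cutworms 1.08, earthworms 0.891, beetle grubs 0.686, ant pupae 0.333. Include each in turn until the next type's E/h falls below the running intake rate.
Rate on top 1: 1.376. cutworms: 1.08 < 1.376 → exclude; stop.
Optimal diet: leatherjackets — 1 of 5 types.

1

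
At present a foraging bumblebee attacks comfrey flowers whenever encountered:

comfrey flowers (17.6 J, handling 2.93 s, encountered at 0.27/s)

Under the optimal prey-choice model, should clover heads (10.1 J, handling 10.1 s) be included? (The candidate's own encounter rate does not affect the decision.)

No

Intake rate on the current diet: R = (0.27×17.6) / (1 + 0.27×2.93) = 4.752/1.791 = 2.653 J/s.
Profitability of clover heads: 10.1/10.1 = 1 J/s.
Since 1 < R, time spent handling clover heads is better spent searching.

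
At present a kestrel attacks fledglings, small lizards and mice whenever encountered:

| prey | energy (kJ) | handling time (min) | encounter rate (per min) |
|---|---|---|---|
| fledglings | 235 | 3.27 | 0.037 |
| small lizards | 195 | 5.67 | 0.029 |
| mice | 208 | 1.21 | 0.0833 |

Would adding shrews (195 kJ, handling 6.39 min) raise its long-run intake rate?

Yes

On fledglings, small lizards and mice alone, R = ΣλE/(1+Σλh) = 31.68/1.386 = 22.85 kJ/min.
Profitability of shrews: 195/6.39 = 30.52 kJ/min.
Since 30.52 > R, including shrews increases the long-run rate.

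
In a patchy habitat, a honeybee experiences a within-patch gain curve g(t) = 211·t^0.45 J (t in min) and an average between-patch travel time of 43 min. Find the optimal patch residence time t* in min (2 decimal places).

35.18 min

Optimal t* satisfies g'(t*) = g(t*)/(T + t*).
g'(t) = 0.45·211·t^-0.55. Setting 0.45·211·t^-0.55 = 211·t^0.45/(43+t) gives 0.45(43+t) = t, so 0.55·t = 0.45×43.
t* = 0.45×43/0.55 = 35.18 min.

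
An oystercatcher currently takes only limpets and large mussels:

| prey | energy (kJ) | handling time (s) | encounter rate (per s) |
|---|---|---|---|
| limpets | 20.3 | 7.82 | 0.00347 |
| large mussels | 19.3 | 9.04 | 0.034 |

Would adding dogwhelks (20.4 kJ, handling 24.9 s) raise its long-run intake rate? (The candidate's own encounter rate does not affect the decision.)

Yes

On limpets and large mussels alone, R = ΣλE/(1+Σλh) = 0.7266/1.334 = 0.5445 kJ/s.
dogwhelks: E/h = 20.4/24.9 = 0.8193 kJ/s.
0.8193 > 0.5445, so adding dogwhelks raises the average — include it.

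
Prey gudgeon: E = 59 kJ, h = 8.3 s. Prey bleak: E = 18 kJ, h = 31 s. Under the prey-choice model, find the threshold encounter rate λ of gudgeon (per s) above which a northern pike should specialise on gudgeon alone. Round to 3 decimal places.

0.011 per s

Drop bleak once their profitability E₂/h₂ falls below the rate achievable on gudgeon alone: E₂/h₂ = λE₁/(1 + λh₁).
Solve for λ: λE₁h₂ = E₂(1 + λh₁) → λ(E₁h₂ − E₂h₁) = E₂ → λ = E₂/(E₁h₂ − E₂h₁).
λ = 18/(59×31 − 18×8.3) = 18/1680 = 0.01072 per s.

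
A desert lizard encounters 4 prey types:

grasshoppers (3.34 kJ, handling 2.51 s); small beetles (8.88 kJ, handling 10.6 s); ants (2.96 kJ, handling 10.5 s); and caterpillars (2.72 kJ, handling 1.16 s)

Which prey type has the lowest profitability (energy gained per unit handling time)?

In descending order of E/h:
caterpillars: 2.72/1.16 = 2.34 kJ/s
grasshoppers: 3.34/2.51 = 1.33 kJ/s
small beetles: 8.88/10.6 = 0.838 kJ/s
ants: 2.96/10.5 = 0.282 kJ/s

ants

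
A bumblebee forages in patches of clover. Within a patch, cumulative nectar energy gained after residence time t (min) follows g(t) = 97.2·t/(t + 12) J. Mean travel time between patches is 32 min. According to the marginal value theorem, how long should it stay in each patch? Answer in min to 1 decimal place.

19.6 min

Maximise g(t)/(T+t): set derivative to zero → g'(t)(T+t) = g(t).
g'(t) = 97.2·12/(t + 12)². Setting 97.2·12/(t+12)² = 97.2t/[(t+12)(32+t)] gives 12(32+t) = t(t+12), so t² = 12×32 = 384.
t* = √384 = 19.6 min.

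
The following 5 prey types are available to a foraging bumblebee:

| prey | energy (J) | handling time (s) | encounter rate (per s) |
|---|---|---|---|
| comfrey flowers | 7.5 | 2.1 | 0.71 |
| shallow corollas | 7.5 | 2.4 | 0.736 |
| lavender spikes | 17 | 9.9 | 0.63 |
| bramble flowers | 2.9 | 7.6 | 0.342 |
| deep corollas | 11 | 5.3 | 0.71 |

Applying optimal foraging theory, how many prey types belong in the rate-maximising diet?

Profitabilities (E/h, J/s): comfrey flowers 3.57, shallow corollas 3.12, deep corollas 2.08, lavender spikes 1.72, bramble flowers 0.382. Add prey in this order while the next type's profitability exceeds the intake rate on those already taken.
Rate on top 1: 2.138. shallow corollas: 3.12 > 2.138 → include.
Rate on top 2: 2.547. deep corollas: 2.08 < 2.547 → exclude; stop.
Optimal diet: comfrey flowers, shallow corollas — 2 of 5 types.

2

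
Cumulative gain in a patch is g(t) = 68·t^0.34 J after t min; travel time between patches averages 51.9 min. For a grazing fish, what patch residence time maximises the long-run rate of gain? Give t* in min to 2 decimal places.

Maximise g(t)/(T+t): set derivative to zero → g'(t)(T+t) = g(t).
g'(t) = 0.34·68·t^-0.66. Setting 0.34·68·t^-0.66 = 68·t^0.34/(51.9+t) gives 0.34(51.9+t) = t, so 0.66·t = 0.34×51.9.
t* = 0.34×51.9/0.66 = 26.74 min.

26.74 min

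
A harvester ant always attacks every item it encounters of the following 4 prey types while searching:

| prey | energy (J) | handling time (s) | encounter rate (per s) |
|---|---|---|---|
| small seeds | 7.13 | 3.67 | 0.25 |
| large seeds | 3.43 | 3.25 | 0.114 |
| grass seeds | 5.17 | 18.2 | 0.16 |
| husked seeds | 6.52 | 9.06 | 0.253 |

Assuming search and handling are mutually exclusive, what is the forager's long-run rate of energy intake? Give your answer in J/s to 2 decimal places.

R = (0.25×7.13 + 0.114×3.43 + 0.16×5.17 + 0.253×6.52) / (1 + 0.25×3.67 + 0.114×3.25 + 0.16×18.2 + 0.253×9.06) = 4.65/7.492 = 0.6207 J/s.

0.62 J/s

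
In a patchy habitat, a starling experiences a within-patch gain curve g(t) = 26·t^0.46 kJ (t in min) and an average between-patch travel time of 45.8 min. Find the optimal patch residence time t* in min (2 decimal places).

39.01 min

By the marginal value theorem, leave when the instantaneous gain rate g'(t) equals the habitat-wide average g(t)/(T + t).
g'(t) = 0.46·26·t^-0.54. Setting 0.46·26·t^-0.54 = 26·t^0.46/(45.8+t) gives 0.46(45.8+t) = t, so 0.54·t = 0.46×45.8.
t* = 0.46×45.8/0.54 = 39.01 min.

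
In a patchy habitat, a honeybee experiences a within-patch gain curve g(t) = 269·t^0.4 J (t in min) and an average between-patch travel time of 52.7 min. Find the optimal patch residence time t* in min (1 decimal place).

Optimal t* satisfies g'(t*) = g(t*)/(T + t*).
g'(t) = 0.4·269·t^-0.6. Setting 0.4·269·t^-0.6 = 269·t^0.4/(52.7+t) gives 0.4(52.7+t) = t, so 0.60·t = 0.4×52.7.
t* = 0.4×52.7/0.60 = 35.13 min.

35.1 min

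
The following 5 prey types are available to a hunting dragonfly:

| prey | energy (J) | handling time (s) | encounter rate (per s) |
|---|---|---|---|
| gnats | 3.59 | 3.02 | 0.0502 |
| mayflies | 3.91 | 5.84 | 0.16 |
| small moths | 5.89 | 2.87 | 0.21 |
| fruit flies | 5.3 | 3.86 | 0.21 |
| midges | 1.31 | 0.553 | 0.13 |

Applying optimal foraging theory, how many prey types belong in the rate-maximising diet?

4

Profitabilities (E/h, J/s): midges 2.37, small moths 2.05, fruit flies 1.37, gnats 1.19, mayflies 0.67. Add prey in this order while the next type's profitability exceeds the intake rate on those already taken.
Rate on top 1: 0.1589. small moths: 2.05 > 0.1589 → include.
Rate on top 2: 0.8403. fruit flies: 1.37 > 0.8403 → include.
Rate on top 3: 1.014. gnats: 1.19 > 1.014 → include.
Rate on top 4: 1.024. mayflies: 0.67 < 1.024 → exclude; stop.
Optimal diet: midges, small moths, fruit flies, gnats — 4 of 5 types.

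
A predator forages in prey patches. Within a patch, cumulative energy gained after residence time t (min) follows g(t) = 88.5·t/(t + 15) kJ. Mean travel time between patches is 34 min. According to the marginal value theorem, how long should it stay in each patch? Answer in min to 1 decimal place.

By the marginal value theorem, leave when the instantaneous gain rate g'(t) equals the habitat-wide average g(t)/(T + t).
g'(t) = 88.5·15/(t + 15)². Setting 88.5·15/(t+15)² = 88.5t/[(t+15)(34+t)] gives 15(34+t) = t(t+15), so t² = 15×34 = 510.
t* = √510 = 22.58 min.

22.6 min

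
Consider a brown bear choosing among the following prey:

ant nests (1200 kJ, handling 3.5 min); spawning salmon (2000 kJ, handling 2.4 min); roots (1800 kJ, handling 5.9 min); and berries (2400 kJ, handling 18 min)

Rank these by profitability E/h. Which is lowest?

berries

Profitability E/h (kJ/min): ant nests = 1200/3.5 = 343, spawning salmon = 2000/2.4 = 833, roots = 1800/5.9 = 305, berries = 2400/18 = 133.
Ranked: spawning salmon > ant nests > roots > berries.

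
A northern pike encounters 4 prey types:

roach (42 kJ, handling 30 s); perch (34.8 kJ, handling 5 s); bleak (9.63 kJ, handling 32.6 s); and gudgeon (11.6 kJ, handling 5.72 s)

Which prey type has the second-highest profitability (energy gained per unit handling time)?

In descending order of E/h:
perch: 34.8/5 = 6.96 kJ/s
gudgeon: 11.6/5.72 = 2.03 kJ/s
roach: 42/30 = 1.4 kJ/s
bleak: 9.63/32.6 = 0.295 kJ/s

gudgeon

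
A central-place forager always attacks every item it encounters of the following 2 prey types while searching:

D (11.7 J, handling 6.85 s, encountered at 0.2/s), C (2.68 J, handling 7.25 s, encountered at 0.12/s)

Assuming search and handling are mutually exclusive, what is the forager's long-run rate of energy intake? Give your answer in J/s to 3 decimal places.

R = Σλ_iE_i / (1 + Σλ_ih_i)
Numerator: 0.2×11.7 + 0.12×2.68 = 2.662
Denominator: 1 + 0.2×6.85 + 0.12×7.25 = 3.24
R = 2.662/3.24 = 0.8215 J/s

0.821 J/s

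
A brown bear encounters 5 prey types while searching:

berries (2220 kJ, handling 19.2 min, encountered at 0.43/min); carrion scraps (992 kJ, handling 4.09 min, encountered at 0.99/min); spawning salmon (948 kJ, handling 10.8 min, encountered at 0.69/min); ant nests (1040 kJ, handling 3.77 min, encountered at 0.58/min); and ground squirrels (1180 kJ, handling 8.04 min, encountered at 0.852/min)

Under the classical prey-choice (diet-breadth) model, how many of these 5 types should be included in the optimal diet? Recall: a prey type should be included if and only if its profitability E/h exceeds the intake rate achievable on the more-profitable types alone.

2

E/h in descending order: ant nests 276, carrion scraps 243, ground squirrels 147, berries 116, spawning salmon 87.8 kJ/min. The optimal diet is the largest prefix of this list for which every included type satisfies E_i/h_i > R on the types above it.
Rate on top 1: 189.3. carrion scraps: 243 > 189.3 → include.
Rate on top 2: 219.1. ground squirrels: 147 < 219.1 → exclude; stop.
Optimal diet: ant nests, carrion scraps — 2 of 5 types.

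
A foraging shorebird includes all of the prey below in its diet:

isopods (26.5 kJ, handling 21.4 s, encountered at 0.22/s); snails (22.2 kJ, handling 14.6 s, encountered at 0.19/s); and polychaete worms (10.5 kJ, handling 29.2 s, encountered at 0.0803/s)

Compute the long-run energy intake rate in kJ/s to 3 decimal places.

Energy encountered per unit search time: 0.22×26.5 + 0.19×22.2 + 0.0803×10.5 = 10.89 kJ/s.
Handling time per unit search time: 0.22×21.4 + 0.19×14.6 + 0.0803×29.2 = 9.827.
Rate = 10.89/(1 + 9.827) = 1.006 kJ/s.

1.006 kJ/s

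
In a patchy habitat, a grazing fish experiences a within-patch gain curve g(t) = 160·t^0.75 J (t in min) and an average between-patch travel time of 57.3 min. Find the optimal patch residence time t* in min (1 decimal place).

Maximise g(t)/(T+t): set derivative to zero → g'(t)(T+t) = g(t).
g'(t) = 0.75·160·t^-0.25. Setting 0.75·160·t^-0.25 = 160·t^0.75/(57.3+t) gives 0.75(57.3+t) = t, so 0.25·t = 0.75×57.3.
t* = 0.75×57.3/0.25 = 171.9 min.

171.9 min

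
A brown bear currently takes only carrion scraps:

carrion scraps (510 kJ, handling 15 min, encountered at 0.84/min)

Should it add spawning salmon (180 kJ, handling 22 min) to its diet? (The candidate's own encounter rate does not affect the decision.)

Intake rate on the current diet: R = (0.84×510) / (1 + 0.84×15) = 428.4/13.6 = 31.5 kJ/min.
spawning salmon: E/h = 180/22 = 8.182 kJ/min.
Since 8.182 < R, time spent handling spawning salmon is better spent searching.

No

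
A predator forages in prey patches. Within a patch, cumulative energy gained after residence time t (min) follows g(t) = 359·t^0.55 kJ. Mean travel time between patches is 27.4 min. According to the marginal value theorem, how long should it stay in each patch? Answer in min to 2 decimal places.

Maximise g(t)/(T+t): set derivative to zero → g'(t)(T+t) = g(t).
g'(t) = 0.55·359·t^-0.45. Setting 0.55·359·t^-0.45 = 359·t^0.55/(27.4+t) gives 0.55(27.4+t) = t, so 0.45·t = 0.55×27.4.
t* = 0.55×27.4/0.45 = 33.49 min.

33.49 min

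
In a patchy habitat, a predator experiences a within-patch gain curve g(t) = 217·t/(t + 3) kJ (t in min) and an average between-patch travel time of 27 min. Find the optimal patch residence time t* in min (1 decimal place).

By the marginal value theorem, leave when the instantaneous gain rate g'(t) equals the habitat-wide average g(t)/(T + t).
g'(t) = 217·3/(t + 3)². Setting 217·3/(t+3)² = 217t/[(t+3)(27+t)] gives 3(27+t) = t(t+3), so t² = 3×27 = 81.
t* = √81 = 9 min.

9.0 min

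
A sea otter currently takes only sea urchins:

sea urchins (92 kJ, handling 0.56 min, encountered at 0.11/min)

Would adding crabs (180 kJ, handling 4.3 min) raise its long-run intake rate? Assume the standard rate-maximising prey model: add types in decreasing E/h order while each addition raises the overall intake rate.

Yes

Intake rate on the current diet: R = (0.11×92) / (1 + 0.11×0.56) = 10.12/1.062 = 9.533 kJ/min.
crabs: E/h = 180/4.3 = 41.86 kJ/min.
41.86 > 9.533, so adding crabs raises the average — include it.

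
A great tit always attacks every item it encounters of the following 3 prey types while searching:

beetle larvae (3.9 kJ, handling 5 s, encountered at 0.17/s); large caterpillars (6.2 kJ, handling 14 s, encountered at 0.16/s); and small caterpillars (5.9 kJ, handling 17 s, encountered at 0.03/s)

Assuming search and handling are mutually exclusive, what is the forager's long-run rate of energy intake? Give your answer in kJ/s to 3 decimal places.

Energy encountered per unit search time: 0.17×3.9 + 0.16×6.2 + 0.03×5.9 = 1.832 kJ/s.
Handling time per unit search time: 0.17×5 + 0.16×14 + 0.03×17 = 3.6.
Rate = 1.832/(1 + 3.6) = 0.3983 kJ/s.

0.398 kJ/s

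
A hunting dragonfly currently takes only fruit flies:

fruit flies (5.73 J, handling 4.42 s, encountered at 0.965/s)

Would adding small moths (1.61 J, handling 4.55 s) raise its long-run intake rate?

Current rate: (0.965×5.73)/(1 + 0.965×4.42) = 1.05 J/s.
Profitability of small moths: 1.61/4.55 = 0.3538 J/s.
0.3538 < 1.05, so adding small moths would lower the average — exclude it.

No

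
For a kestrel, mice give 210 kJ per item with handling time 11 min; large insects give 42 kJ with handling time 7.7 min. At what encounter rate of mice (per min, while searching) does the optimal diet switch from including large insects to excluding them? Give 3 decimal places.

The zero-one rule: include large insects iff E₂/h₂ > λE₁/(1+λh₁). Equality gives the switch point.
λE₁h₂ = E₂ + λE₂h₁ ⇒ λ = E₂/(E₁h₂ − E₂h₁) = 42/(1617 − 462) = 0.03636 per min.

0.036 per min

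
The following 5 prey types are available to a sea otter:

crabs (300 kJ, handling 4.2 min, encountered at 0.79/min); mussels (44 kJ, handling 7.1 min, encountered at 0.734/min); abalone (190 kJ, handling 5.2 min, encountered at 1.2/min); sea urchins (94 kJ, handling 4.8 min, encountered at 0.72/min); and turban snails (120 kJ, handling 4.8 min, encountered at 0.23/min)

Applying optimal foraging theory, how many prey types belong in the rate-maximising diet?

Rank by E/h (kJ/min): crabs 71.4, abalone 36.5, turban snails 25, sea urchins 19.6, mussels 6.2. Include each in turn until the next type's E/h falls below the running intake rate.
Rate on top 1: 54.89. abalone: 36.5 < 54.89 → exclude; stop.
Optimal diet: crabs — 1 of 5 types.

1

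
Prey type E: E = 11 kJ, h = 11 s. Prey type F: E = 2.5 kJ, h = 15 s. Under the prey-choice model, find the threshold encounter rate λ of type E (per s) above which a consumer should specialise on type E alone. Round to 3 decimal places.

The zero-one rule: include type F iff E₂/h₂ > λE₁/(1+λh₁). Equality gives the switch point.
λE₁h₂ = E₂ + λE₂h₁ ⇒ λ = E₂/(E₁h₂ − E₂h₁) = 2.5/(165 − 27.5) = 0.01818 per s.

0.018 per s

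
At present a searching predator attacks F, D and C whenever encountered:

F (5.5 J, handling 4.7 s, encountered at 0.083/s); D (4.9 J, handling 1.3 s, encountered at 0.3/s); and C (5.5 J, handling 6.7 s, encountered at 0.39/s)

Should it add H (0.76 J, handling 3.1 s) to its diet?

Intake rate on the current diet: R = (0.083×5.5 + 0.3×4.9 + 0.39×5.5) / (1 + 0.083×4.7 + 0.3×1.3 + 0.39×6.7) = 4.072/4.393 = 0.9268 J/s.
Profitability of H: 0.76/3.1 = 0.2452 J/s.
Since 0.2452 < R, time spent handling H is better spent searching.

No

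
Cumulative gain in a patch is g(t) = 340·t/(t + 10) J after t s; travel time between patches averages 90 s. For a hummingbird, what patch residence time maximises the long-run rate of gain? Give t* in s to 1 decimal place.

30.0 s

By the marginal value theorem, leave when the instantaneous gain rate g'(t) equals the habitat-wide average g(t)/(T + t).
g'(t) = 340·10/(t + 10)². Setting 340·10/(t+10)² = 340t/[(t+10)(90+t)] gives 10(90+t) = t(t+10), so t² = 10×90 = 900.
t* = √900 = 30 s.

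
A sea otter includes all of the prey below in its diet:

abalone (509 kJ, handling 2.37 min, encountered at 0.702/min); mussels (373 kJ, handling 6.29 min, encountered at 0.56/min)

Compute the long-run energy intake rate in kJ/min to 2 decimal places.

Energy encountered per unit search time: 0.702×509 + 0.56×373 = 566.2 kJ/min.
Handling time per unit search time: 0.702×2.37 + 0.56×6.29 = 5.186.
Rate = 566.2/(1 + 5.186) = 91.53 kJ/min.

91.53 kJ/min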